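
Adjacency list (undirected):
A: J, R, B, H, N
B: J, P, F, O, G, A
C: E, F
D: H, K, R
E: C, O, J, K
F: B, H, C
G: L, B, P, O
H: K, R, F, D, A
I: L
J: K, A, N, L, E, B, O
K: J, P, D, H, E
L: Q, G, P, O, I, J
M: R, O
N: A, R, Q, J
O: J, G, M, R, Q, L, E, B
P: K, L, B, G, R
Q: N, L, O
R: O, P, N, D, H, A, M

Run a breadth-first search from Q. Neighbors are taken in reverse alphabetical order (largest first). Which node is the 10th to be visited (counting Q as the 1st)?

Visit Q; enqueue O, N, L → queue [O, N, L]
Visit O; enqueue R, M, J, G, E, B → queue [N, L, R, M, J, G, E, B]
Visit N; enqueue A → queue [L, R, M, J, G, E, B, A]
Visit L; enqueue P, I → queue [R, M, J, G, E, B, A, P, I]
Visit R; enqueue H, D → queue [M, J, G, E, B, A, P, I, H, D]
Visit M → queue [J, G, E, B, A, P, I, H, D]
Visit J; enqueue K → queue [G, E, B, A, P, I, H, D, K]
Visit G → queue [E, B, A, P, I, H, D, K]
Visit E; enqueue C → queue [B, A, P, I, H, D, K, C]
Visit B; enqueue F → queue [A, P, I, H, D, K, C, F]
Visit A → queue [P, I, H, D, K, C, F]
Visit P → queue [I, H, D, K, C, F]
Visit I → queue [H, D, K, C, F]
Visit H → queue [D, K, C, F]
Visit D → queue [K, C, F]
Visit K → queue [C, F]
Visit C → queue [F]
Visit F → queue []

Visit order: Q, O, N, L, R, M, J, G, E, B, A, P, I, H, D, K, C, F

B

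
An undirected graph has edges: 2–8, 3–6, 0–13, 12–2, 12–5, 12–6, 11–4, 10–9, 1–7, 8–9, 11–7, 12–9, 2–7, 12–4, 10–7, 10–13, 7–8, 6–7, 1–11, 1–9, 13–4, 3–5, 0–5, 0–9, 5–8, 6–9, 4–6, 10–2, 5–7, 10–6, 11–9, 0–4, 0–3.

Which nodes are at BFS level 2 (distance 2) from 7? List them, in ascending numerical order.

0, 3, 4, 9, 12, 13

Level 0: 7
Level 1: 1, 2, 5, 6, 8, 10, 11
Level 2: 0, 3, 4, 9, 12, 13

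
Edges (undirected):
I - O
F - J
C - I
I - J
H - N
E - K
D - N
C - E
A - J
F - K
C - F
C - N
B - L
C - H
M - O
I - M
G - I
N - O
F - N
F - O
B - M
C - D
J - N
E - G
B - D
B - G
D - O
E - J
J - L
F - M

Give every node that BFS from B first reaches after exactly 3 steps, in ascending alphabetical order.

A, H, K

Level 0: B
Level 1: D, G, L, M
Level 2: C, E, F, I, J, N, O
Level 3: A, H, K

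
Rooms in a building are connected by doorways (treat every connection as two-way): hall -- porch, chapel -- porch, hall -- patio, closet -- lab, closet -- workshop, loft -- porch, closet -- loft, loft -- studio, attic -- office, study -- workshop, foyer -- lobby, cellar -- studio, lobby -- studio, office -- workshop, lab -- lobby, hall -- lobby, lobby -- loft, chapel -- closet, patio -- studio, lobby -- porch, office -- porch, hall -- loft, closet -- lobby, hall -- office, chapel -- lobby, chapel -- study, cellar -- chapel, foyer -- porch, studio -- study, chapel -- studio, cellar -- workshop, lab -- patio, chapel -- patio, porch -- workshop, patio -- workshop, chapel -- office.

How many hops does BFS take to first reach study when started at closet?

Level 0: closet
Level 1: chapel, lab, lobby, loft, workshop
Level 2: cellar, foyer, hall, office, patio, porch, studio, study
Level 3: attic
study first appears at level 2.

2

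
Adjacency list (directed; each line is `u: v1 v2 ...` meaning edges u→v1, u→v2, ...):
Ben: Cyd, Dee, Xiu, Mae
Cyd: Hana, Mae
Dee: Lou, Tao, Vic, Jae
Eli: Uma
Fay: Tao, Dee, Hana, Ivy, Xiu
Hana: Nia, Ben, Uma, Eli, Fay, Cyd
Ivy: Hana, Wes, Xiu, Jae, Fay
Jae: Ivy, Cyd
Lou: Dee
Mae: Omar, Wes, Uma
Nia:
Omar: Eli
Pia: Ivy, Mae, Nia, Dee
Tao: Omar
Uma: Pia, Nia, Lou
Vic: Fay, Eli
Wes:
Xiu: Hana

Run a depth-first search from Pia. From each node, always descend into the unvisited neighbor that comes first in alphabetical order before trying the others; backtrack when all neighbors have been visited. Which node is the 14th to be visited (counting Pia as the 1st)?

Xiu

Visit Pia
Pia → Dee
Dee → Jae
Jae → Cyd
Cyd → Hana
Hana → Ben
Ben → Mae
Mae → Omar
Omar → Eli
Eli → Uma
Uma → Lou
Uma → Nia
Mae → Wes
Ben → Xiu
Hana → Fay
Fay → Ivy
Fay → Tao
Dee → Vic

Visit order: Pia, Dee, Jae, Cyd, Hana, Ben, Mae, Omar, Eli, Uma, Lou, Nia, Wes, Xiu, Fay, Ivy, Tao, Vic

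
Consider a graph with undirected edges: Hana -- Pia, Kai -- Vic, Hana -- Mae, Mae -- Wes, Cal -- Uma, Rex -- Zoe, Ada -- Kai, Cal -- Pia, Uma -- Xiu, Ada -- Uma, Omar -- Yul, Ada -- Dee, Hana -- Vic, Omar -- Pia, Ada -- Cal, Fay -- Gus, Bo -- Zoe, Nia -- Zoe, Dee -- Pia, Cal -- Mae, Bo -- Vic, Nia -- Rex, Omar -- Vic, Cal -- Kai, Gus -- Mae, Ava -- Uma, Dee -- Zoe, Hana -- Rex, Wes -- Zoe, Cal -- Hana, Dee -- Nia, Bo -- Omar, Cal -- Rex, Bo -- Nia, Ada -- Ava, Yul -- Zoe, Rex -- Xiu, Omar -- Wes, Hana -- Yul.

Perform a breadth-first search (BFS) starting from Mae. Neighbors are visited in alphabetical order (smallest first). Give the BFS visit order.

Visit Mae; enqueue Cal, Gus, Hana, Wes → queue [Cal, Gus, Hana, Wes]
Visit Cal; enqueue Ada, Kai, Pia, Rex, Uma → queue [Gus, Hana, Wes, Ada, Kai, Pia, Rex, Uma]
Visit Gus; enqueue Fay → queue [Hana, Wes, Ada, Kai, Pia, Rex, Uma, Fay]
Visit Hana; enqueue Vic, Yul → queue [Wes, Ada, Kai, Pia, Rex, Uma, Fay, Vic, Yul]
Visit Wes; enqueue Omar, Zoe → queue [Ada, Kai, Pia, Rex, Uma, Fay, Vic, Yul, Omar, Zoe]
Visit Ada; enqueue Ava, Dee → queue [Kai, Pia, Rex, Uma, Fay, Vic, Yul, Omar, Zoe, Ava, Dee]
Visit Kai → queue [Pia, Rex, Uma, Fay, Vic, Yul, Omar, Zoe, Ava, Dee]
Visit Pia → queue [Rex, Uma, Fay, Vic, Yul, Omar, Zoe, Ava, Dee]
Visit Rex; enqueue Nia, Xiu → queue [Uma, Fay, Vic, Yul, Omar, Zoe, Ava, Dee, Nia, Xiu]
Visit Uma → queue [Fay, Vic, Yul, Omar, Zoe, Ava, Dee, Nia, Xiu]
Visit Fay → queue [Vic, Yul, Omar, Zoe, Ava, Dee, Nia, Xiu]
Visit Vic; enqueue Bo → queue [Yul, Omar, Zoe, Ava, Dee, Nia, Xiu, Bo]
Visit Yul → queue [Omar, Zoe, Ava, Dee, Nia, Xiu, Bo]
Visit Omar → queue [Zoe, Ava, Dee, Nia, Xiu, Bo]
Visit Zoe → queue [Ava, Dee, Nia, Xiu, Bo]
Visit Ava → queue [Dee, Nia, Xiu, Bo]
Visit Dee → queue [Nia, Xiu, Bo]
Visit Nia → queue [Xiu, Bo]
Visit Xiu → queue [Bo]
Visit Bo → queue []

Mae Cal Gus Hana Wes Ada Kai Pia Rex Uma Fay Vic Yul Omar Zoe Ava Dee Nia Xiu Bo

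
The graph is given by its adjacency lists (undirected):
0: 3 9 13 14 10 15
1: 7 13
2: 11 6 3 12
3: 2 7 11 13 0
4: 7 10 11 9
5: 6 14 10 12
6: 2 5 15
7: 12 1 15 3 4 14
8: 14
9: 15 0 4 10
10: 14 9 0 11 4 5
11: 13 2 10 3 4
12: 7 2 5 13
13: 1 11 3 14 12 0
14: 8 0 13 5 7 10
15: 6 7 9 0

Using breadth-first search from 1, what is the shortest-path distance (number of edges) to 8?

3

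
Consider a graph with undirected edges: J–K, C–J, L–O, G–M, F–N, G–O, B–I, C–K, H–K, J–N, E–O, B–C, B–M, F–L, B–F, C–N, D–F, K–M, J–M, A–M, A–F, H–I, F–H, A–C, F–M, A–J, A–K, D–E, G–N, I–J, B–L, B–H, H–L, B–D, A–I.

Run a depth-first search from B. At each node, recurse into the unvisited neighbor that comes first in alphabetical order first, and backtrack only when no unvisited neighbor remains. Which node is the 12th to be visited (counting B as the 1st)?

H

Visit B
B → C
C → A
A → F
F → D
D → E
E → O
O → G
G → M
M → J
J → I
I → H
H → K
H → L
J → N

Visit order: B, C, A, F, D, E, O, G, M, J, I, H, K, L, N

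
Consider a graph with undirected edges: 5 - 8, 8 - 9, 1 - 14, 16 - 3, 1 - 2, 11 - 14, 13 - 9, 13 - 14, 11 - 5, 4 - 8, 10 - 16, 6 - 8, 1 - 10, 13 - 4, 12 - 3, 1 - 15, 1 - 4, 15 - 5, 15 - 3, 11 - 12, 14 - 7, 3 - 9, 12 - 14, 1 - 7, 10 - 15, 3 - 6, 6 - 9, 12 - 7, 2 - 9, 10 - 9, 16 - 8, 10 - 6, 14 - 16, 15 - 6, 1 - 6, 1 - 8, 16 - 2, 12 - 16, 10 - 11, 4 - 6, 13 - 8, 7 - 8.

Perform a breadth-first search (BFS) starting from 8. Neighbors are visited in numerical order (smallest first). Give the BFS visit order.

Visit 8; enqueue 1, 4, 5, 6, 7, 9, 13, 16 → queue [1, 4, 5, 6, 7, 9, 13, 16]
Visit 1; enqueue 2, 10, 14, 15 → queue [4, 5, 6, 7, 9, 13, 16, 2, 10, 14, 15]
Visit 4 → queue [5, 6, 7, 9, 13, 16, 2, 10, 14, 15]
Visit 5; enqueue 11 → queue [6, 7, 9, 13, 16, 2, 10, 14, 15, 11]
Visit 6; enqueue 3 → queue [7, 9, 13, 16, 2, 10, 14, 15, 11, 3]
Visit 7; enqueue 12 → queue [9, 13, 16, 2, 10, 14, 15, 11, 3, 12]
Visit 9 → queue [13, 16, 2, 10, 14, 15, 11, 3, 12]
Visit 13 → queue [16, 2, 10, 14, 15, 11, 3, 12]
Visit 16 → queue [2, 10, 14, 15, 11, 3, 12]
Visit 2 → queue [10, 14, 15, 11, 3, 12]
Visit 10 → queue [14, 15, 11, 3, 12]
Visit 14 → queue [15, 11, 3, 12]
Visit 15 → queue [11, 3, 12]
Visit 11 → queue [3, 12]
Visit 3 → queue [12]
Visit 12 → queue []

8 1 4 5 6 7 9 13 16 2 10 14 15 11 3 12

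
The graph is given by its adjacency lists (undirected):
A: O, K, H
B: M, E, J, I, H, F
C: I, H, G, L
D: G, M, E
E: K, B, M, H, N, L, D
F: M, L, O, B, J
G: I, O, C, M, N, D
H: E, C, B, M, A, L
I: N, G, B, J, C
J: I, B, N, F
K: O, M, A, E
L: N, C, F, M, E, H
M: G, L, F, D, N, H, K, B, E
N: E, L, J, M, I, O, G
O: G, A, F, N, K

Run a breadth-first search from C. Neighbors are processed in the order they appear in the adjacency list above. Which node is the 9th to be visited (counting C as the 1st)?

Visit C; enqueue I, H, G, L → queue [I, H, G, L]
Visit I; enqueue N, B, J → queue [H, G, L, N, B, J]
Visit H; enqueue E, M, A → queue [G, L, N, B, J, E, M, A]
Visit G; enqueue O, D → queue [L, N, B, J, E, M, A, O, D]
Visit L; enqueue F → queue [N, B, J, E, M, A, O, D, F]
Visit N → queue [B, J, E, M, A, O, D, F]
Visit B → queue [J, E, M, A, O, D, F]
Visit J → queue [E, M, A, O, D, F]
Visit E; enqueue K → queue [M, A, O, D, F, K]
Visit M → queue [A, O, D, F, K]
Visit A → queue [O, D, F, K]
Visit O → queue [D, F, K]
Visit D → queue [F, K]
Visit F → queue [K]
Visit K → queue []

Visit order: C, I, H, G, L, N, B, J, E, M, A, O, D, F, K

E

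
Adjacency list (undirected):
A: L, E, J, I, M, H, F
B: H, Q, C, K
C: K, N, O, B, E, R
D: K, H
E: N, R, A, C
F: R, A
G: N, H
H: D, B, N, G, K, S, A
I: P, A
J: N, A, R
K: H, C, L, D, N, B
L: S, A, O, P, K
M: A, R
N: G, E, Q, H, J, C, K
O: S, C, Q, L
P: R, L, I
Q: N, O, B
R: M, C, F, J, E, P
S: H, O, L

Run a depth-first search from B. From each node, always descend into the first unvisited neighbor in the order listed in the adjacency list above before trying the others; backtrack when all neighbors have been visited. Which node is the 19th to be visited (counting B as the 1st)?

F

Visit B
B → H
H → D
D → K
K → C
C → N
N → G
N → E
E → R
R → M
M → A
A → L
L → S
S → O
O → Q
L → P
P → I
A → J
A → F

Visit order: B, H, D, K, C, N, G, E, R, M, A, L, S, O, Q, P, I, J, F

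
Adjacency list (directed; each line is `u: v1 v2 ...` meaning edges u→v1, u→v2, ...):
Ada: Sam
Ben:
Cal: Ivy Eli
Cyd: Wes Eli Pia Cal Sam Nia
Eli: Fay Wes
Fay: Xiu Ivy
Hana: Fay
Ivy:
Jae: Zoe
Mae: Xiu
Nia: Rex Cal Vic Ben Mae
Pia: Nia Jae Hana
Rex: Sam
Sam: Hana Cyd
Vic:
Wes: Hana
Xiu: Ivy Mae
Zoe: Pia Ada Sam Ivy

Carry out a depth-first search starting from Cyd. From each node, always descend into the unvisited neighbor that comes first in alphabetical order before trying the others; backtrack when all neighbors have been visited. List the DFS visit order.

Visit Cyd
Cyd → Cal
Cal → Eli
Eli → Fay
Fay → Ivy
Fay → Xiu
Xiu → Mae
Eli → Wes
Wes → Hana
Cyd → Nia
Nia → Ben
Nia → Rex
Rex → Sam
Nia → Vic
Cyd → Pia
Pia → Jae
Jae → Zoe
Zoe → Ada

Cyd, Cal, Eli, Fay, Ivy, Xiu, Mae, Wes, Hana, Nia, Ben, Rex, Sam, Vic, Pia, Jae, Zoe, Ada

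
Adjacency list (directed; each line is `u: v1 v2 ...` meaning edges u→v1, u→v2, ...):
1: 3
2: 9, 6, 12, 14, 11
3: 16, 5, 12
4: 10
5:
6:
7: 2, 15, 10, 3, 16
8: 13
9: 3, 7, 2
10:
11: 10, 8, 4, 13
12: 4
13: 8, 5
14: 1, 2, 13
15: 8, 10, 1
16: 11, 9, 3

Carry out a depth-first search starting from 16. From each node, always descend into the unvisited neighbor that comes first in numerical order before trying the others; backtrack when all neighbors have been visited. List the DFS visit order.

16 -> 3 -> 5 -> 12 -> 4 -> 10 -> 9 -> 2 -> 6 -> 11 -> 8 -> 13 -> 14 -> 1 -> 7 -> 15

Visit 16
16 → 3
3 → 5
3 → 12
12 → 4
4 → 10
16 → 9
9 → 2
2 → 6
2 → 11
11 → 8
8 → 13
2 → 14
14 → 1
9 → 7
7 → 15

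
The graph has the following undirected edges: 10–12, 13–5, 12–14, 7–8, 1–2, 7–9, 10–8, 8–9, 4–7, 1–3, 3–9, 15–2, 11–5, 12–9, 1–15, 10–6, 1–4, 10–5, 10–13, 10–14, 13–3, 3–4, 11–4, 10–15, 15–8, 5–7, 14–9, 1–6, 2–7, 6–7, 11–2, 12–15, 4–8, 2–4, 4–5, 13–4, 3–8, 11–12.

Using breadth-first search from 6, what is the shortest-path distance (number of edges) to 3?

2

Level 0: 6
Level 1: 1, 7, 10
Level 2: 2, 3, 4, 5, 8, 9, 12, 13, 14, 15
Level 3: 11
3 first appears at level 2.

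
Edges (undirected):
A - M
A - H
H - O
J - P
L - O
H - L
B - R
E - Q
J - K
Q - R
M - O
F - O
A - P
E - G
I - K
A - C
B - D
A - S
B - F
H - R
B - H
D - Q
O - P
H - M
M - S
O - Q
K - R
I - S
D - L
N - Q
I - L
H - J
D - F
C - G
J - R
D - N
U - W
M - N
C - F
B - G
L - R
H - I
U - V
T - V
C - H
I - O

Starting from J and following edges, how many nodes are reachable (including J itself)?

BFS from J visits: J, R, P, K, H, Q, L, B, O, A, I, M, C, N, E, D, G, F, S
Reachable nodes: 19 of 23 total.

19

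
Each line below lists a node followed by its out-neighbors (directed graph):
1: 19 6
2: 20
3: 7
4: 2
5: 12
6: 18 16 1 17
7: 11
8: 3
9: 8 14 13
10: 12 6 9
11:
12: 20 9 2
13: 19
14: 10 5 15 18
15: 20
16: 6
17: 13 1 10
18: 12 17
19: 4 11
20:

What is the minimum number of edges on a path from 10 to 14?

2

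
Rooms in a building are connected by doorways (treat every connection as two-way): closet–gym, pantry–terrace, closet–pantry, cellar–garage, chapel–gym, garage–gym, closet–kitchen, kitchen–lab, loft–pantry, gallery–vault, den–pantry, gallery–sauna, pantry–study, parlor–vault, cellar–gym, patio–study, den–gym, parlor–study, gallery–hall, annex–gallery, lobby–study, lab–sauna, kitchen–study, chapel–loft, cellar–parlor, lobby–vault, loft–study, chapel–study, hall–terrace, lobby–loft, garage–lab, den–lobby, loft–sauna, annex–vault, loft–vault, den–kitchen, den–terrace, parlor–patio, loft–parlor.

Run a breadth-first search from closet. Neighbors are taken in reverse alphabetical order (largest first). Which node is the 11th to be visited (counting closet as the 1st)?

chapel

Visit closet; enqueue pantry, kitchen, gym → queue [pantry, kitchen, gym]
Visit pantry; enqueue terrace, study, loft, den → queue [kitchen, gym, terrace, study, loft, den]
Visit kitchen; enqueue lab → queue [gym, terrace, study, loft, den, lab]
Visit gym; enqueue garage, chapel, cellar → queue [terrace, study, loft, den, lab, garage, chapel, cellar]
Visit terrace; enqueue hall → queue [study, loft, den, lab, garage, chapel, cellar, hall]
Visit study; enqueue patio, parlor, lobby → queue [loft, den, lab, garage, chapel, cellar, hall, patio, parlor, lobby]
Visit loft; enqueue vault, sauna → queue [den, lab, garage, chapel, cellar, hall, patio, parlor, lobby, vault, sauna]
Visit den → queue [lab, garage, chapel, cellar, hall, patio, parlor, lobby, vault, sauna]
Visit lab → queue [garage, chapel, cellar, hall, patio, parlor, lobby, vault, sauna]
Visit garage → queue [chapel, cellar, hall, patio, parlor, lobby, vault, sauna]
Visit chapel → queue [cellar, hall, patio, parlor, lobby, vault, sauna]
Visit cellar → queue [hall, patio, parlor, lobby, vault, sauna]
Visit hall; enqueue gallery → queue [patio, parlor, lobby, vault, sauna, gallery]
Visit patio → queue [parlor, lobby, vault, sauna, gallery]
Visit parlor → queue [lobby, vault, sauna, gallery]
Visit lobby → queue [vault, sauna, gallery]
Visit vault; enqueue annex → queue [sauna, gallery, annex]
Visit sauna → queue [gallery, annex]
Visit gallery → queue [annex]
Visit annex → queue []

Visit order: closet, pantry, kitchen, gym, terrace, study, loft, den, lab, garage, chapel, cellar, hall, patio, parlor, lobby, vault, sauna, gallery, annex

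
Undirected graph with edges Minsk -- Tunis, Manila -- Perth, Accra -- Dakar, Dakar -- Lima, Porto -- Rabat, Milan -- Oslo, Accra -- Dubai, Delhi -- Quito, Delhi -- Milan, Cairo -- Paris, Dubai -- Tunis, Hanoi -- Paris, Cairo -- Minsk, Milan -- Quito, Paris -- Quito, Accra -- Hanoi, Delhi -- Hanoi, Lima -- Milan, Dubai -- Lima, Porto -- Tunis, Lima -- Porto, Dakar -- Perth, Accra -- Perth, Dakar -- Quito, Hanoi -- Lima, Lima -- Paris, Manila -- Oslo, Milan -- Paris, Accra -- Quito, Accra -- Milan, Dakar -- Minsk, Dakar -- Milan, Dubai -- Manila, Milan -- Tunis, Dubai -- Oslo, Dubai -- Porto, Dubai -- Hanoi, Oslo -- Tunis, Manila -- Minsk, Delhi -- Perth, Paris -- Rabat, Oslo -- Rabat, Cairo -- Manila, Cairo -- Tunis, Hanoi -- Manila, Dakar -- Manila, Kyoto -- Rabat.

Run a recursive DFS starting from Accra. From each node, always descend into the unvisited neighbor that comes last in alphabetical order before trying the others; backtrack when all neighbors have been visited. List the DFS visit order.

Visit Accra
Accra → Quito
Quito → Paris
Paris → Rabat
Rabat → Porto
Porto → Tunis
Tunis → Oslo
Oslo → Milan
Milan → Lima
Lima → Hanoi
Hanoi → Manila
Manila → Perth
Perth → Delhi
Perth → Dakar
Dakar → Minsk
Minsk → Cairo
Manila → Dubai
Rabat → Kyoto

Accra, Quito, Paris, Rabat, Porto, Tunis, Oslo, Milan, Lima, Hanoi, Manila, Perth, Delhi, Dakar, Minsk, Cairo, Dubai, Kyoto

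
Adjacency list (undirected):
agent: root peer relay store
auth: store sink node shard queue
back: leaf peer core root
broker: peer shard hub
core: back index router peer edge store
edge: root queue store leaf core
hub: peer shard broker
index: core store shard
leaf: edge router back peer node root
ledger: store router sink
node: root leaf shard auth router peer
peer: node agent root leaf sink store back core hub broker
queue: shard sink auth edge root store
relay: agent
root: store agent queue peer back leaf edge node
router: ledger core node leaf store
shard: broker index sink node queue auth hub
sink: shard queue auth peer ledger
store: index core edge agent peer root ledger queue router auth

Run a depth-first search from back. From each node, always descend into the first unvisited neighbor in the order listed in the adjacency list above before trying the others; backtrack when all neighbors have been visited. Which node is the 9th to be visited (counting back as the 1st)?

Visit back
back → leaf
leaf → edge
edge → root
root → store
store → index
index → core
core → router
router → ledger
ledger → sink
sink → shard
shard → broker
broker → peer
peer → node
node → auth
auth → queue
peer → agent
agent → relay
peer → hub

Visit order: back, leaf, edge, root, store, index, core, router, ledger, sink, shard, broker, peer, node, auth, queue, agent, relay, hub

ledger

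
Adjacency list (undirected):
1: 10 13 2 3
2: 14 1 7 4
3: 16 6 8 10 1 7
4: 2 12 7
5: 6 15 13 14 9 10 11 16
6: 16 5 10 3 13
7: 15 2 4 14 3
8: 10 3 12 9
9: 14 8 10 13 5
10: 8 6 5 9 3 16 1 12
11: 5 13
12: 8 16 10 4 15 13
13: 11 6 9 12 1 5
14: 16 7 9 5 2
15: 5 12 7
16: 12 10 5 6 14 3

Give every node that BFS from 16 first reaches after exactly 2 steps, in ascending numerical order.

Level 0: 16
Level 1: 3, 5, 6, 10, 12, 14
Level 2: 1, 2, 4, 7, 8, 9, 11, 13, 15

1, 2, 4, 7, 8, 9, 11, 13, 15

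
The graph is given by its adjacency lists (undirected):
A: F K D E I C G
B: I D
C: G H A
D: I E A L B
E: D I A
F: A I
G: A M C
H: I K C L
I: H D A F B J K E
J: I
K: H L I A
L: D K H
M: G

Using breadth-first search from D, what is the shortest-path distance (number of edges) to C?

Level 0: D
Level 1: A, B, E, I, L
Level 2: C, F, G, H, J, K
Level 3: M
C first appears at level 2.

2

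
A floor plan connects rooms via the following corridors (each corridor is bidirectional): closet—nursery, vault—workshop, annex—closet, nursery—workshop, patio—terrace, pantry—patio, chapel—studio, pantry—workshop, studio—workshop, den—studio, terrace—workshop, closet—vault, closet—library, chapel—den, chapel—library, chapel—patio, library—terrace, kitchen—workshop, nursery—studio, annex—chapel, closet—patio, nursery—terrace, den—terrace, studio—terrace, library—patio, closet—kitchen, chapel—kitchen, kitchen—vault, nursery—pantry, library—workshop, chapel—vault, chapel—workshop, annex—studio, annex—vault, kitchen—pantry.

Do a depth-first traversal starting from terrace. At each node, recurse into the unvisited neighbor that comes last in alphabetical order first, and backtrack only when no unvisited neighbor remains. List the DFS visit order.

terrace -> workshop -> vault -> kitchen -> pantry -> patio -> library -> closet -> nursery -> studio -> den -> chapel -> annex

Visit terrace
terrace → workshop
workshop → vault
vault → kitchen
kitchen → pantry
pantry → patio
patio → library
library → closet
closet → nursery
nursery → studio
studio → den
den → chapel
chapel → annex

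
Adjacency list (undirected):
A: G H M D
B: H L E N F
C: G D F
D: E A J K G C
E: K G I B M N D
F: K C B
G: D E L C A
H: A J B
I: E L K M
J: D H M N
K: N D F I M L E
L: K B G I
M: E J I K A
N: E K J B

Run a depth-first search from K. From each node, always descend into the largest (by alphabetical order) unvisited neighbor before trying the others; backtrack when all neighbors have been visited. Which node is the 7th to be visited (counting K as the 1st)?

G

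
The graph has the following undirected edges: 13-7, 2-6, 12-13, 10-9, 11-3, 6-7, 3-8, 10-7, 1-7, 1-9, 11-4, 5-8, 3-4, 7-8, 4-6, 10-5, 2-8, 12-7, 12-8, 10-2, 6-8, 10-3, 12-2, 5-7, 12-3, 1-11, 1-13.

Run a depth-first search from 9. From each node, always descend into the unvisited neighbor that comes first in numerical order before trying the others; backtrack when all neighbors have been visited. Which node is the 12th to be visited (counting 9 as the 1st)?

Visit 9
9 → 1
1 → 7
7 → 5
5 → 8
8 → 2
2 → 6
6 → 4
4 → 3
3 → 10
3 → 11
3 → 12
12 → 13

Visit order: 9, 1, 7, 5, 8, 2, 6, 4, 3, 10, 11, 12, 13

12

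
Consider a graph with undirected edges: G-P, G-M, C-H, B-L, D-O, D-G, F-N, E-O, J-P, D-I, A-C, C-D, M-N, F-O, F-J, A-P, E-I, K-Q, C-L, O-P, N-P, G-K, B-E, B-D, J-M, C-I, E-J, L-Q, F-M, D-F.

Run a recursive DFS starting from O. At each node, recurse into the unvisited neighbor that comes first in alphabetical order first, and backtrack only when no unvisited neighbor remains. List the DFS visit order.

O, D, B, E, I, C, A, P, G, K, Q, L, M, F, J, N, H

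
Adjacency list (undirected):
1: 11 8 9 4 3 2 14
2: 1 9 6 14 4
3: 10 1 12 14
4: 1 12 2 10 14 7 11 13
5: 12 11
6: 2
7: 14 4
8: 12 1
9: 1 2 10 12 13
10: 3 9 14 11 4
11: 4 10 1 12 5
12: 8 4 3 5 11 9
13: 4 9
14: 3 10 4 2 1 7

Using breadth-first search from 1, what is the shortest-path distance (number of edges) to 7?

2

Level 0: 1
Level 1: 2, 3, 4, 8, 9, 11, 14
Level 2: 5, 6, 7, 10, 12, 13
7 first appears at level 2.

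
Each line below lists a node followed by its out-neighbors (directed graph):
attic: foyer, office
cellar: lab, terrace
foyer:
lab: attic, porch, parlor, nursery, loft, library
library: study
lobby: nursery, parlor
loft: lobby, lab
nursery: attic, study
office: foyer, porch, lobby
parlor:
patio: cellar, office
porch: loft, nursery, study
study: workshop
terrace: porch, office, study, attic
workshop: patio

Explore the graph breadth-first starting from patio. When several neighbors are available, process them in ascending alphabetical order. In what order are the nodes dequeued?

patio -> cellar -> office -> lab -> terrace -> foyer -> lobby -> porch -> attic -> library -> loft -> nursery -> parlor -> study -> workshop

Visit patio; enqueue cellar, office → queue [cellar, office]
Visit cellar; enqueue lab, terrace → queue [office, lab, terrace]
Visit office; enqueue foyer, lobby, porch → queue [lab, terrace, foyer, lobby, porch]
Visit lab; enqueue attic, library, loft, nursery, parlor → queue [terrace, foyer, lobby, porch, attic, library, loft, nursery, parlor]
Visit terrace; enqueue study → queue [foyer, lobby, porch, attic, library, loft, nursery, parlor, study]
Visit foyer → queue [lobby, porch, attic, library, loft, nursery, parlor, study]
Visit lobby → queue [porch, attic, library, loft, nursery, parlor, study]
Visit porch → queue [attic, library, loft, nursery, parlor, study]
Visit attic → queue [library, loft, nursery, parlor, study]
Visit library → queue [loft, nursery, parlor, study]
Visit loft → queue [nursery, parlor, study]
Visit nursery → queue [parlor, study]
Visit parlor → queue [study]
Visit study; enqueue workshop → queue [workshop]
Visit workshop → queue []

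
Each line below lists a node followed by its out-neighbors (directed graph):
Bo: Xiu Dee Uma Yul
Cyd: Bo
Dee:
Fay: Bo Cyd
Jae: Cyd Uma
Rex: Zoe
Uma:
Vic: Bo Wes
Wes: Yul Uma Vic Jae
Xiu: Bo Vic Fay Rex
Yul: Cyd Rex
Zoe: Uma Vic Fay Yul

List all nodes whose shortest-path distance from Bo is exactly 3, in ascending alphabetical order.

Level 0: Bo
Level 1: Dee, Uma, Xiu, Yul
Level 2: Cyd, Fay, Rex, Vic
Level 3: Wes, Zoe
Level 4: Jae

Wes, Zoe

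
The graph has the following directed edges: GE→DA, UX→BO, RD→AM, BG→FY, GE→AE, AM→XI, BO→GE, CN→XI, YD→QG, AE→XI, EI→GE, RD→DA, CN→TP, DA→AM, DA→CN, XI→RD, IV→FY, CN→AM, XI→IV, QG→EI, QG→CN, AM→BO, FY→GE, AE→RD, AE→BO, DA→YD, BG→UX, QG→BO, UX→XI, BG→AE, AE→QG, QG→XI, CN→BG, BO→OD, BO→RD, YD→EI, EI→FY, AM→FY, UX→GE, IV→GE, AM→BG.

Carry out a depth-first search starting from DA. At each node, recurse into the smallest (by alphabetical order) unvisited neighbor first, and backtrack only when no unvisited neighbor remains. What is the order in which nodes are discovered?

Visit DA
DA → AM
AM → BG
BG → AE
AE → BO
BO → GE
BO → OD
BO → RD
AE → QG
QG → CN
CN → TP
CN → XI
XI → IV
IV → FY
QG → EI
BG → UX
DA → YD

DA -> AM -> BG -> AE -> BO -> GE -> OD -> RD -> QG -> CN -> TP -> XI -> IV -> FY -> EI -> UX -> YD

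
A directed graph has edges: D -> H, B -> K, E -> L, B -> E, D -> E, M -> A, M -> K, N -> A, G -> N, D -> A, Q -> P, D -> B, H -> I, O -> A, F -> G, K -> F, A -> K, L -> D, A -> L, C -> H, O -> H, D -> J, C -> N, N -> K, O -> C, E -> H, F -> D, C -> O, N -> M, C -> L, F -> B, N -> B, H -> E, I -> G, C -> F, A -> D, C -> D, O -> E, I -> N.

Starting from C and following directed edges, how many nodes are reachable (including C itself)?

BFS from C visits: C, D, F, H, L, N, O, A, B, E, J, G, I, K, M
Reachable nodes: 15 of 17 total.

15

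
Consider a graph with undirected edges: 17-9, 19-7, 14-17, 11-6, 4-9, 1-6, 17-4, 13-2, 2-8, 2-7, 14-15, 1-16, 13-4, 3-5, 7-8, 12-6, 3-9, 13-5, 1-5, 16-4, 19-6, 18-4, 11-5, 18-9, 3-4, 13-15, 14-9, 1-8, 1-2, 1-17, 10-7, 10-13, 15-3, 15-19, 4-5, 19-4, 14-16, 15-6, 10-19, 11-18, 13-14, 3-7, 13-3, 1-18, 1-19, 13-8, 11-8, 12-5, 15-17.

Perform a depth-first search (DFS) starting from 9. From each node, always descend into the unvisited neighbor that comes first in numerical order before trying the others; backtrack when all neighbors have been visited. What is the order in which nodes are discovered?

Visit 9
9 → 3
3 → 4
4 → 5
5 → 1
1 → 2
2 → 7
7 → 8
8 → 11
11 → 6
6 → 12
6 → 15
15 → 13
13 → 10
10 → 19
13 → 14
14 → 16
14 → 17
11 → 18

9, 3, 4, 5, 1, 2, 7, 8, 11, 6, 12, 15, 13, 10, 19, 14, 16, 17, 18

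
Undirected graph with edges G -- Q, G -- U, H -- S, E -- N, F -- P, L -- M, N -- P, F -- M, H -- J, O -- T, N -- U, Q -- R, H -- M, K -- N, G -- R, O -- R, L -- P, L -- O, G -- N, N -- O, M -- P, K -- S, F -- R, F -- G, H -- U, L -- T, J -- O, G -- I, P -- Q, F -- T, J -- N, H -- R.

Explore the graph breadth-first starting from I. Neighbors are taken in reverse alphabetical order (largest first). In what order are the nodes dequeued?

I, G, U, R, Q, N, F, H, O, P, K, J, E, T, M, S, L

Visit I; enqueue G → queue [G]
Visit G; enqueue U, R, Q, N, F → queue [U, R, Q, N, F]
Visit U; enqueue H → queue [R, Q, N, F, H]
Visit R; enqueue O → queue [Q, N, F, H, O]
Visit Q; enqueue P → queue [N, F, H, O, P]
Visit N; enqueue K, J, E → queue [F, H, O, P, K, J, E]
Visit F; enqueue T, M → queue [H, O, P, K, J, E, T, M]
Visit H; enqueue S → queue [O, P, K, J, E, T, M, S]
Visit O; enqueue L → queue [P, K, J, E, T, M, S, L]
Visit P → queue [K, J, E, T, M, S, L]
Visit K → queue [J, E, T, M, S, L]
Visit J → queue [E, T, M, S, L]
Visit E → queue [T, M, S, L]
Visit T → queue [M, S, L]
Visit M → queue [S, L]
Visit S → queue [L]
Visit L → queue []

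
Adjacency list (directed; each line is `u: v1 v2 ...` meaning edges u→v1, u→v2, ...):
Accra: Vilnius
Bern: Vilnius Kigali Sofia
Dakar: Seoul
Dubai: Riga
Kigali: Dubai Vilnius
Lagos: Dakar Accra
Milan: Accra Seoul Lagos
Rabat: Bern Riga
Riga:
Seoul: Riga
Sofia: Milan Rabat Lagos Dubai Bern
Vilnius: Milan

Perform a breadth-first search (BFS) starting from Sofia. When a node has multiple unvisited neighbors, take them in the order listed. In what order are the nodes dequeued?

Sofia → Milan → Rabat → Lagos → Dubai → Bern → Accra → Seoul → Riga → Dakar → Vilnius → Kigali

Visit Sofia; enqueue Milan, Rabat, Lagos, Dubai, Bern → queue [Milan, Rabat, Lagos, Dubai, Bern]
Visit Milan; enqueue Accra, Seoul → queue [Rabat, Lagos, Dubai, Bern, Accra, Seoul]
Visit Rabat; enqueue Riga → queue [Lagos, Dubai, Bern, Accra, Seoul, Riga]
Visit Lagos; enqueue Dakar → queue [Dubai, Bern, Accra, Seoul, Riga, Dakar]
Visit Dubai → queue [Bern, Accra, Seoul, Riga, Dakar]
Visit Bern; enqueue Vilnius, Kigali → queue [Accra, Seoul, Riga, Dakar, Vilnius, Kigali]
Visit Accra → queue [Seoul, Riga, Dakar, Vilnius, Kigali]
Visit Seoul → queue [Riga, Dakar, Vilnius, Kigali]
Visit Riga → queue [Dakar, Vilnius, Kigali]
Visit Dakar → queue [Vilnius, Kigali]
Visit Vilnius → queue [Kigali]
Visit Kigali → queue []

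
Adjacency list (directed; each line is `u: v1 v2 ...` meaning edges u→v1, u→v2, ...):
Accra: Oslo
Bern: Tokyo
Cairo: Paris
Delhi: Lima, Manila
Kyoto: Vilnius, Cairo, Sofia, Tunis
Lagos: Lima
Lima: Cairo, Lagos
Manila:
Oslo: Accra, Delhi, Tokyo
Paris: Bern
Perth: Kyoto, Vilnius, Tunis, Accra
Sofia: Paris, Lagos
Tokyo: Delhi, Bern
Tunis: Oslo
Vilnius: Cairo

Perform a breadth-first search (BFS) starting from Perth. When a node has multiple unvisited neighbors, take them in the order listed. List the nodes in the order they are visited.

Visit Perth; enqueue Kyoto, Vilnius, Tunis, Accra → queue [Kyoto, Vilnius, Tunis, Accra]
Visit Kyoto; enqueue Cairo, Sofia → queue [Vilnius, Tunis, Accra, Cairo, Sofia]
Visit Vilnius → queue [Tunis, Accra, Cairo, Sofia]
Visit Tunis; enqueue Oslo → queue [Accra, Cairo, Sofia, Oslo]
Visit Accra → queue [Cairo, Sofia, Oslo]
Visit Cairo; enqueue Paris → queue [Sofia, Oslo, Paris]
Visit Sofia; enqueue Lagos → queue [Oslo, Paris, Lagos]
Visit Oslo; enqueue Delhi, Tokyo → queue [Paris, Lagos, Delhi, Tokyo]
Visit Paris; enqueue Bern → queue [Lagos, Delhi, Tokyo, Bern]
Visit Lagos; enqueue Lima → queue [Delhi, Tokyo, Bern, Lima]
Visit Delhi; enqueue Manila → queue [Tokyo, Bern, Lima, Manila]
Visit Tokyo → queue [Bern, Lima, Manila]
Visit Bern → queue [Lima, Manila]
Visit Lima → queue [Manila]
Visit Manila → queue []

Perth -> Kyoto -> Vilnius -> Tunis -> Accra -> Cairo -> Sofia -> Oslo -> Paris -> Lagos -> Delhi -> Tokyo -> Bern -> Lima -> Manila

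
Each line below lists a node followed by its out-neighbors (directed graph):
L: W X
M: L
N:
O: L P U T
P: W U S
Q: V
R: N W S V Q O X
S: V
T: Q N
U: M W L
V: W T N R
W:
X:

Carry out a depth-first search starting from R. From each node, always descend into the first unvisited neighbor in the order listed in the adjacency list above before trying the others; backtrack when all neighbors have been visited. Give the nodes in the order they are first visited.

Visit R
R → N
R → W
R → S
S → V
V → T
T → Q
R → O
O → L
L → X
O → P
P → U
U → M

R, N, W, S, V, T, Q, O, L, X, P, U, M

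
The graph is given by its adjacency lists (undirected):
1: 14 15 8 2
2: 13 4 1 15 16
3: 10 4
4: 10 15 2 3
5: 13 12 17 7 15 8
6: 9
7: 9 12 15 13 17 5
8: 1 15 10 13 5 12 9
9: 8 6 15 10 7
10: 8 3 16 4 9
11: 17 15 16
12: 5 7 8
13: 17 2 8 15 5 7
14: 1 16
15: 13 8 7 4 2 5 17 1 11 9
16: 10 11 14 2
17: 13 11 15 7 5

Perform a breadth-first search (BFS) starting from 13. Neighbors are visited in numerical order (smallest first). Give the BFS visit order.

Visit 13; enqueue 2, 5, 7, 8, 15, 17 → queue [2, 5, 7, 8, 15, 17]
Visit 2; enqueue 1, 4, 16 → queue [5, 7, 8, 15, 17, 1, 4, 16]
Visit 5; enqueue 12 → queue [7, 8, 15, 17, 1, 4, 16, 12]
Visit 7; enqueue 9 → queue [8, 15, 17, 1, 4, 16, 12, 9]
Visit 8; enqueue 10 → queue [15, 17, 1, 4, 16, 12, 9, 10]
Visit 15; enqueue 11 → queue [17, 1, 4, 16, 12, 9, 10, 11]
Visit 17 → queue [1, 4, 16, 12, 9, 10, 11]
Visit 1; enqueue 14 → queue [4, 16, 12, 9, 10, 11, 14]
Visit 4; enqueue 3 → queue [16, 12, 9, 10, 11, 14, 3]
Visit 16 → queue [12, 9, 10, 11, 14, 3]
Visit 12 → queue [9, 10, 11, 14, 3]
Visit 9; enqueue 6 → queue [10, 11, 14, 3, 6]
Visit 10 → queue [11, 14, 3, 6]
Visit 11 → queue [14, 3, 6]
Visit 14 → queue [3, 6]
Visit 3 → queue [6]
Visit 6 → queue []

13 2 5 7 8 15 17 1 4 16 12 9 10 11 14 3 6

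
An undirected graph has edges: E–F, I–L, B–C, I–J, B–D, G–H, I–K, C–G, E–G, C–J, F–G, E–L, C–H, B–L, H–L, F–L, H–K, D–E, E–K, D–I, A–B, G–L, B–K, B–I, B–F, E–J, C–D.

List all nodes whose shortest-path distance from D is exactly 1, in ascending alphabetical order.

Level 0: D
Level 1: B, C, E, I
Level 2: A, F, G, H, J, K, L

B, C, E, I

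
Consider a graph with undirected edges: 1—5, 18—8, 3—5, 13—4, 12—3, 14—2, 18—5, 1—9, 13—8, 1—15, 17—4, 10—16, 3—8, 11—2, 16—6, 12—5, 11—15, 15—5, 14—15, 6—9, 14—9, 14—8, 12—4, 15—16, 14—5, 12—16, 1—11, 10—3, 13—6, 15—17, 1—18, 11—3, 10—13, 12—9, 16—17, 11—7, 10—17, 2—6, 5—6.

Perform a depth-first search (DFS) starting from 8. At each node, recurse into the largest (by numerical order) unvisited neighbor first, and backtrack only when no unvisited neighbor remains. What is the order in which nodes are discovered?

Visit 8
8 → 18
18 → 5
5 → 15
15 → 17
17 → 16
16 → 12
12 → 9
9 → 14
14 → 2
2 → 11
11 → 7
11 → 3
3 → 10
10 → 13
13 → 6
13 → 4
11 → 1

8 18 5 15 17 16 12 9 14 2 11 7 3 10 13 6 4 1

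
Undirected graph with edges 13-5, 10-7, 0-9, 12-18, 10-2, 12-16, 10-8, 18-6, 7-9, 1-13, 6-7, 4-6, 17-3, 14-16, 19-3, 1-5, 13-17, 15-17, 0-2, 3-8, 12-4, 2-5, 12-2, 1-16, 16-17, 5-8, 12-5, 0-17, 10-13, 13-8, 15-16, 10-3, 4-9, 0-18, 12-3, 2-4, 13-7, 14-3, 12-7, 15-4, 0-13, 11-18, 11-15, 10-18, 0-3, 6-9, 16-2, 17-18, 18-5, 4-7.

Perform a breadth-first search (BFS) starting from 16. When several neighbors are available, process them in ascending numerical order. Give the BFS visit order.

16 1 2 12 14 15 17 5 13 0 4 10 3 7 18 11 8 9 6 19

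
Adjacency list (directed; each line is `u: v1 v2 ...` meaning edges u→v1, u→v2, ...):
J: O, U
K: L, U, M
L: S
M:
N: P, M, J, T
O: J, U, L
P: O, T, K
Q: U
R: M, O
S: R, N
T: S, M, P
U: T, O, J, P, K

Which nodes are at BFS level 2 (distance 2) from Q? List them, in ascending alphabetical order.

Level 0: Q
Level 1: U
Level 2: J, K, O, P, T
Level 3: L, M, S
Level 4: N, R

J, K, O, P, T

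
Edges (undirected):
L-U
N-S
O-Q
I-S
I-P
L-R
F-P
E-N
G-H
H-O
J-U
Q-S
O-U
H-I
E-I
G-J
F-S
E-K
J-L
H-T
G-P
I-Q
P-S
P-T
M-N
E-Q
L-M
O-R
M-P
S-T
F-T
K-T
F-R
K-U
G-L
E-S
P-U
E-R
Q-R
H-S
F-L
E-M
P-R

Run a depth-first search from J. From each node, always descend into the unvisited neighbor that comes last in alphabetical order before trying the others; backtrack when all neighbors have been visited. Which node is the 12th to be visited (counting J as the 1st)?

N

Visit J
J → U
U → P
P → T
T → S
S → Q
Q → R
R → O
O → H
H → I
I → E
E → N
N → M
M → L
L → G
L → F
E → K

Visit order: J, U, P, T, S, Q, R, O, H, I, E, N, M, L, G, F, K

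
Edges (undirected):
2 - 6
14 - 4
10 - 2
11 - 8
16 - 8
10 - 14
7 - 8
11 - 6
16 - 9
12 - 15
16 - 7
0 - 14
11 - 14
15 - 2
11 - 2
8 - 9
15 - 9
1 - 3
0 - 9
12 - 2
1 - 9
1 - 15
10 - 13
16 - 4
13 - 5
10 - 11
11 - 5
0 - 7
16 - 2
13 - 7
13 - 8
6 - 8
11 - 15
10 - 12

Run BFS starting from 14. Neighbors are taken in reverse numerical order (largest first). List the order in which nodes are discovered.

14, 11, 10, 4, 0, 15, 8, 6, 5, 2, 13, 12, 16, 9, 7, 1, 3

Visit 14; enqueue 11, 10, 4, 0 → queue [11, 10, 4, 0]
Visit 11; enqueue 15, 8, 6, 5, 2 → queue [10, 4, 0, 15, 8, 6, 5, 2]
Visit 10; enqueue 13, 12 → queue [4, 0, 15, 8, 6, 5, 2, 13, 12]
Visit 4; enqueue 16 → queue [0, 15, 8, 6, 5, 2, 13, 12, 16]
Visit 0; enqueue 9, 7 → queue [15, 8, 6, 5, 2, 13, 12, 16, 9, 7]
Visit 15; enqueue 1 → queue [8, 6, 5, 2, 13, 12, 16, 9, 7, 1]
Visit 8 → queue [6, 5, 2, 13, 12, 16, 9, 7, 1]
Visit 6 → queue [5, 2, 13, 12, 16, 9, 7, 1]
Visit 5 → queue [2, 13, 12, 16, 9, 7, 1]
Visit 2 → queue [13, 12, 16, 9, 7, 1]
Visit 13 → queue [12, 16, 9, 7, 1]
Visit 12 → queue [16, 9, 7, 1]
Visit 16 → queue [9, 7, 1]
Visit 9 → queue [7, 1]
Visit 7 → queue [1]
Visit 1; enqueue 3 → queue [3]
Visit 3 → queue []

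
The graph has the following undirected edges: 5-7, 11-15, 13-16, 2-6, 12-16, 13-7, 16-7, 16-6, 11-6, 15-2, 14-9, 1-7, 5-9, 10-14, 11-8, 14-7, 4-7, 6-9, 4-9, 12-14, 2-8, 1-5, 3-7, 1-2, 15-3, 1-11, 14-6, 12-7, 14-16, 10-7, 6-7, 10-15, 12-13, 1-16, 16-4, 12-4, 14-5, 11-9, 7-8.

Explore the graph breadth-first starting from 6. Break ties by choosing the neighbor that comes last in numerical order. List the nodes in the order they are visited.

Visit 6; enqueue 16, 14, 11, 9, 7, 2 → queue [16, 14, 11, 9, 7, 2]
Visit 16; enqueue 13, 12, 4, 1 → queue [14, 11, 9, 7, 2, 13, 12, 4, 1]
Visit 14; enqueue 10, 5 → queue [11, 9, 7, 2, 13, 12, 4, 1, 10, 5]
Visit 11; enqueue 15, 8 → queue [9, 7, 2, 13, 12, 4, 1, 10, 5, 15, 8]
Visit 9 → queue [7, 2, 13, 12, 4, 1, 10, 5, 15, 8]
Visit 7; enqueue 3 → queue [2, 13, 12, 4, 1, 10, 5, 15, 8, 3]
Visit 2 → queue [13, 12, 4, 1, 10, 5, 15, 8, 3]
Visit 13 → queue [12, 4, 1, 10, 5, 15, 8, 3]
Visit 12 → queue [4, 1, 10, 5, 15, 8, 3]
Visit 4 → queue [1, 10, 5, 15, 8, 3]
Visit 1 → queue [10, 5, 15, 8, 3]
Visit 10 → queue [5, 15, 8, 3]
Visit 5 → queue [15, 8, 3]
Visit 15 → queue [8, 3]
Visit 8 → queue [3]
Visit 3 → queue []

6, 16, 14, 11, 9, 7, 2, 13, 12, 4, 1, 10, 5, 15, 8, 3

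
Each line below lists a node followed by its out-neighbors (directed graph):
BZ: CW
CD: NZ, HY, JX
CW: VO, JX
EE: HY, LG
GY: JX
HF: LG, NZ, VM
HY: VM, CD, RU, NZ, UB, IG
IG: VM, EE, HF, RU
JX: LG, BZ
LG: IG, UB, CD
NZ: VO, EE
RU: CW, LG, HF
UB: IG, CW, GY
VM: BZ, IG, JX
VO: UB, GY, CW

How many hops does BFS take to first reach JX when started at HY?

2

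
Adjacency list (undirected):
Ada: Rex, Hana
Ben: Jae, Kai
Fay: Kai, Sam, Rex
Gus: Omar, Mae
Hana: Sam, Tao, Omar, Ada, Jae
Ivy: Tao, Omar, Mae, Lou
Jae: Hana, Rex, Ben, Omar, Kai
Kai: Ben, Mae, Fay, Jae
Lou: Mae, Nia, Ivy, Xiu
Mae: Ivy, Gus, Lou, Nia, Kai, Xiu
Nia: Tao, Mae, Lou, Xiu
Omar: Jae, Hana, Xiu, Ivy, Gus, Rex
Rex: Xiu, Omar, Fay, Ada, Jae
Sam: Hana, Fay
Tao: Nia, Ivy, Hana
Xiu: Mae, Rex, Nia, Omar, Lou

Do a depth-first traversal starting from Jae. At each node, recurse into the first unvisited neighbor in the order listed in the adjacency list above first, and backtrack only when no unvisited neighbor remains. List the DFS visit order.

Visit Jae
Jae → Hana
Hana → Sam
Sam → Fay
Fay → Kai
Kai → Ben
Kai → Mae
Mae → Ivy
Ivy → Tao
Tao → Nia
Nia → Lou
Lou → Xiu
Xiu → Rex
Rex → Omar
Omar → Gus
Rex → Ada

Jae → Hana → Sam → Fay → Kai → Ben → Mae → Ivy → Tao → Nia → Lou → Xiu → Rex → Omar → Gus → Ada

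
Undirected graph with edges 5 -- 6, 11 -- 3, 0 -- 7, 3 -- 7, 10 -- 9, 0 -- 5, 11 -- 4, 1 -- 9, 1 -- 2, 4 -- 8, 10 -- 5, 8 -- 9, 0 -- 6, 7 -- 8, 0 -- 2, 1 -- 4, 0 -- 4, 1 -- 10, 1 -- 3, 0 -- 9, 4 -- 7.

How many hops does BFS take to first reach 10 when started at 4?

Level 0: 4
Level 1: 0, 1, 7, 8, 11
Level 2: 2, 3, 5, 6, 9, 10
10 first appears at level 2.

2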